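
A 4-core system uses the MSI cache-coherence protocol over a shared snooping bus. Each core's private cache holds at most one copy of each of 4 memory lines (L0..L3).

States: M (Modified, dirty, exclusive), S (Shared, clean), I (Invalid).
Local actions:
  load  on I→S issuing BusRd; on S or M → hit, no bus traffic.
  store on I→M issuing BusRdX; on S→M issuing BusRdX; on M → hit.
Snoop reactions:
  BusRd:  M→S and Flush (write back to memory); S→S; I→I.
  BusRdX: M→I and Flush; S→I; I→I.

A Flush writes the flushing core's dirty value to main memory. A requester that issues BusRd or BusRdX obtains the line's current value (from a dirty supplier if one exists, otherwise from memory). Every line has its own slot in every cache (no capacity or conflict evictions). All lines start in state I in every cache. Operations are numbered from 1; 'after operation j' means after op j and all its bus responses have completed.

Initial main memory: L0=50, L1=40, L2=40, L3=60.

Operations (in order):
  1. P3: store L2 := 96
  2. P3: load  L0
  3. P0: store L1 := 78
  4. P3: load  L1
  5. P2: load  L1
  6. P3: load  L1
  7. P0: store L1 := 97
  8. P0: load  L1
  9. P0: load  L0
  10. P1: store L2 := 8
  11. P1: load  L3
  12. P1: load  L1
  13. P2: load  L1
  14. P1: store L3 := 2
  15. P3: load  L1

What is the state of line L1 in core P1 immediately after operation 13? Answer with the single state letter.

state = S

[1] P3: store L2 := 96 | P0:I, P1:I, P2:I, P3:M(96) | bus: BusRdX
[2] P3: load  L0 | P0:I, P1:I, P2:I, P3:S(50) | bus: BusRd
[3] P0: store L1 := 78 | P0:M(78), P1:I, P2:I, P3:I | bus: BusRdX
[4] P3: load  L1 | P0:S(78), P1:I, P2:I, P3:S(78) | bus: BusRd,Flush
[5] P2: load  L1 | P0:S(78), P1:I, P2:S(78), P3:S(78) | bus: BusRd
[6] P3: load  L1 | P0:S(78), P1:I, P2:S(78), P3:S(78) | bus: none
[7] P0: store L1 := 97 | P0:M(97), P1:I, P2:I, P3:I | bus: BusRdX
[8] P0: load  L1 | P0:M(97), P1:I, P2:I, P3:I | bus: none
[9] P0: load  L0 | P0:S(50), P1:I, P2:I, P3:S(50) | bus: BusRd
[10] P1: store L2 := 8 | P0:I, P1:M(8), P2:I, P3:I | bus: BusRdX,Flush
[11] P1: load  L3 | P0:I, P1:S(60), P2:I, P3:I | bus: BusRd
[12] P1: load  L1 | P0:S(97), P1:S(97), P2:I, P3:I | bus: BusRd,Flush
[13] P2: load  L1 | P0:S(97), P1:S(97), P2:S(97), P3:I | bus: BusRd
[14] P1: store L3 := 2 | P0:I, P1:M(2), P2:I, P3:I | bus: BusRdX
[15] P3: load  L1 | P0:S(97), P1:S(97), P2:S(97), P3:S(97) | bus: BusRd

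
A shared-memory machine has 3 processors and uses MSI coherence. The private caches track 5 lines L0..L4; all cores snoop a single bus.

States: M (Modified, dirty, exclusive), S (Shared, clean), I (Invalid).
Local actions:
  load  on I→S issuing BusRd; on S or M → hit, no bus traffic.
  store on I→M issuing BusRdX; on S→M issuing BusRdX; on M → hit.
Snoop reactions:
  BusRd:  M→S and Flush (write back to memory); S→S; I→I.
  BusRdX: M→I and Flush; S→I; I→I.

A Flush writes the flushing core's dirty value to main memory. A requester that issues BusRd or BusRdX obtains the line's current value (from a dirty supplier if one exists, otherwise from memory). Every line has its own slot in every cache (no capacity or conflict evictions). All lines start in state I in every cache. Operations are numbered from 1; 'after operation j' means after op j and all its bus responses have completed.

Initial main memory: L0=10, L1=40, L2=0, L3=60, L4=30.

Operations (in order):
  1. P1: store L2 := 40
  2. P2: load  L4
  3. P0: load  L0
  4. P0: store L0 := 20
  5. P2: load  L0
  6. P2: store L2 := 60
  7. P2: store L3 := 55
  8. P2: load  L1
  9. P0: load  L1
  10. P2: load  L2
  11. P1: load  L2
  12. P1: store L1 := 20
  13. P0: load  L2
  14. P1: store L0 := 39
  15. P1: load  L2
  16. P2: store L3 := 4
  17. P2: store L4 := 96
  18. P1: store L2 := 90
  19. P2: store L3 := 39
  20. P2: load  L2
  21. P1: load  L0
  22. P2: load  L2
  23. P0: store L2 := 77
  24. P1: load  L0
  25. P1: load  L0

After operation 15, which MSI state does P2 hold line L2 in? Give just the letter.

state = S

1. P1: store L2 := 40  bus=[BusRdX]  L2: P0=I P1=M P2=I  mem[L2]=0
2. P2: load  L4  bus=[BusRd]  L4: P0=I P1=I P2=S  mem[L4]=30
3. P0: load  L0  bus=[BusRd]  L0: P0=S P1=I P2=I  mem[L0]=10
4. P0: store L0 := 20  bus=[BusRdX]  L0: P0=M P1=I P2=I  mem[L0]=10
5. P2: load  L0  bus=[BusRd,Flush]  L0: P0=S P1=I P2=S  mem[L0]=20
6. P2: store L2 := 60  bus=[BusRdX,Flush]  L2: P0=I P1=I P2=M  mem[L2]=40
7. P2: store L3 := 55  bus=[BusRdX]  L3: P0=I P1=I P2=M  mem[L3]=60
8. P2: load  L1  bus=[BusRd]  L1: P0=I P1=I P2=S  mem[L1]=40
9. P0: load  L1  bus=[BusRd]  L1: P0=S P1=I P2=S  mem[L1]=40
10. P2: load  L2  bus=[-]  L2: P0=I P1=I P2=M  mem[L2]=40
11. P1: load  L2  bus=[BusRd,Flush]  L2: P0=I P1=S P2=S  mem[L2]=60
12. P1: store L1 := 20  bus=[BusRdX]  L1: P0=I P1=M P2=I  mem[L1]=40
13. P0: load  L2  bus=[BusRd]  L2: P0=S P1=S P2=S  mem[L2]=60
14. P1: store L0 := 39  bus=[BusRdX]  L0: P0=I P1=M P2=I  mem[L0]=20
15. P1: load  L2  bus=[-]  L2: P0=S P1=S P2=S  mem[L2]=60
16. P2: store L3 := 4  bus=[-]  L3: P0=I P1=I P2=M  mem[L3]=60
17. P2: store L4 := 96  bus=[BusRdX]  L4: P0=I P1=I P2=M  mem[L4]=30
18. P1: store L2 := 90  bus=[BusRdX]  L2: P0=I P1=M P2=I  mem[L2]=60
19. P2: store L3 := 39  bus=[-]  L3: P0=I P1=I P2=M  mem[L3]=60
20. P2: load  L2  bus=[BusRd,Flush]  L2: P0=I P1=S P2=S  mem[L2]=90
21. P1: load  L0  bus=[-]  L0: P0=I P1=M P2=I  mem[L0]=20
22. P2: load  L2  bus=[-]  L2: P0=I P1=S P2=S  mem[L2]=90
23. P0: store L2 := 77  bus=[BusRdX]  L2: P0=M P1=I P2=I  mem[L2]=90
24. P1: load  L0  bus=[-]  L0: P0=I P1=M P2=I  mem[L0]=20
25. P1: load  L0  bus=[-]  L0: P0=I P1=M P2=I  mem[L0]=20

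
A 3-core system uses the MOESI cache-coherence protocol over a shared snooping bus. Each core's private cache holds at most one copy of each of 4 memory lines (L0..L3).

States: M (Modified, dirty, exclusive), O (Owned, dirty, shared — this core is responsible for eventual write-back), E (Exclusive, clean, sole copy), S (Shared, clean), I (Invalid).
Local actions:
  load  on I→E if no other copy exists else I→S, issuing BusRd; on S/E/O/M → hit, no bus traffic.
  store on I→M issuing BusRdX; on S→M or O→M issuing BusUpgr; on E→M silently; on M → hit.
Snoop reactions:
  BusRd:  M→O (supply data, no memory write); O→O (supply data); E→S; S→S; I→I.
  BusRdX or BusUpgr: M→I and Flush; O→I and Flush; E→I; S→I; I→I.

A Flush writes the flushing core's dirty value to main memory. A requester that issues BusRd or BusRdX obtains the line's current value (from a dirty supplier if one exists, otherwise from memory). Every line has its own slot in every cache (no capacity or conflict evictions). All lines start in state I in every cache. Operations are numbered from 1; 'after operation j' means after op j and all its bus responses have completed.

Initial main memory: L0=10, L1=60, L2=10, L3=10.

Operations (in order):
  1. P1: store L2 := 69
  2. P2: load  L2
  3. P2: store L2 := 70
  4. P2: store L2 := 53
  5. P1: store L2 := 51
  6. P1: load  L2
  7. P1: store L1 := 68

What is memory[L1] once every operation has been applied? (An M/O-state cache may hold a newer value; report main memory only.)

step 1: P1: store L2 := 69  ⟶  IMI  (L2)  txn=BusRdX  M[L2]=10
step 2: P2: load  L2  ⟶  IOS  (L2)  txn=BusRd  M[L2]=10
step 3: P2: store L2 := 70  ⟶  IIM  (L2)  txn=BusUpgr+Flush  M[L2]=69
step 4: P2: store L2 := 53  ⟶  IIM  (L2)  txn=∅  M[L2]=69
step 5: P1: store L2 := 51  ⟶  IMI  (L2)  txn=BusRdX+Flush  M[L2]=53
step 6: P1: load  L2  ⟶  IMI  (L2)  txn=∅  M[L2]=53
step 7: P1: store L1 := 68  ⟶  IMI  (L1)  txn=BusRdX  M[L1]=60

memory[L1] = 60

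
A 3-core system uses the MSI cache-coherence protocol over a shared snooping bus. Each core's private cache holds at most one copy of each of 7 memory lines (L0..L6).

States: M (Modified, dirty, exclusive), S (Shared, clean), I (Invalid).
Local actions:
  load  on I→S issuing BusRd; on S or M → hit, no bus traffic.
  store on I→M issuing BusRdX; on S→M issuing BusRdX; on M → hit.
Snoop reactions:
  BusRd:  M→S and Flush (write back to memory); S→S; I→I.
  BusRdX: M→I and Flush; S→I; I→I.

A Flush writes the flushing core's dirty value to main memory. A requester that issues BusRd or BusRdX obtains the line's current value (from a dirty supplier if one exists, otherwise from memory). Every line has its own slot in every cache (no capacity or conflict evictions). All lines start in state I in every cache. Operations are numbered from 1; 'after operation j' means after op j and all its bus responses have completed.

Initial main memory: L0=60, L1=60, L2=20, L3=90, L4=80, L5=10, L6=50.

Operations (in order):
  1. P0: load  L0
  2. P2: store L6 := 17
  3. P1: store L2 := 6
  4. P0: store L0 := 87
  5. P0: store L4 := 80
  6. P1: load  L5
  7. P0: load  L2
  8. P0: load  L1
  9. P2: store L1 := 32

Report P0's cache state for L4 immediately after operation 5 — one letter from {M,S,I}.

state = M

1. P0: load  L0  bus=[BusRd]  L0: P0=S P1=I P2=I  mem[L0]=60
2. P2: store L6 := 17  bus=[BusRdX]  L6: P0=I P1=I P2=M  mem[L6]=50
3. P1: store L2 := 6  bus=[BusRdX]  L2: P0=I P1=M P2=I  mem[L2]=20
4. P0: store L0 := 87  bus=[BusRdX]  L0: P0=M P1=I P2=I  mem[L0]=60
5. P0: store L4 := 80  bus=[BusRdX]  L4: P0=M P1=I P2=I  mem[L4]=80
6. P1: load  L5  bus=[BusRd]  L5: P0=I P1=S P2=I  mem[L5]=10
7. P0: load  L2  bus=[BusRd,Flush]  L2: P0=S P1=S P2=I  mem[L2]=6
8. P0: load  L1  bus=[BusRd]  L1: P0=S P1=I P2=I  mem[L1]=60
9. P2: store L1 := 32  bus=[BusRdX]  L1: P0=I P1=I P2=M  mem[L1]=60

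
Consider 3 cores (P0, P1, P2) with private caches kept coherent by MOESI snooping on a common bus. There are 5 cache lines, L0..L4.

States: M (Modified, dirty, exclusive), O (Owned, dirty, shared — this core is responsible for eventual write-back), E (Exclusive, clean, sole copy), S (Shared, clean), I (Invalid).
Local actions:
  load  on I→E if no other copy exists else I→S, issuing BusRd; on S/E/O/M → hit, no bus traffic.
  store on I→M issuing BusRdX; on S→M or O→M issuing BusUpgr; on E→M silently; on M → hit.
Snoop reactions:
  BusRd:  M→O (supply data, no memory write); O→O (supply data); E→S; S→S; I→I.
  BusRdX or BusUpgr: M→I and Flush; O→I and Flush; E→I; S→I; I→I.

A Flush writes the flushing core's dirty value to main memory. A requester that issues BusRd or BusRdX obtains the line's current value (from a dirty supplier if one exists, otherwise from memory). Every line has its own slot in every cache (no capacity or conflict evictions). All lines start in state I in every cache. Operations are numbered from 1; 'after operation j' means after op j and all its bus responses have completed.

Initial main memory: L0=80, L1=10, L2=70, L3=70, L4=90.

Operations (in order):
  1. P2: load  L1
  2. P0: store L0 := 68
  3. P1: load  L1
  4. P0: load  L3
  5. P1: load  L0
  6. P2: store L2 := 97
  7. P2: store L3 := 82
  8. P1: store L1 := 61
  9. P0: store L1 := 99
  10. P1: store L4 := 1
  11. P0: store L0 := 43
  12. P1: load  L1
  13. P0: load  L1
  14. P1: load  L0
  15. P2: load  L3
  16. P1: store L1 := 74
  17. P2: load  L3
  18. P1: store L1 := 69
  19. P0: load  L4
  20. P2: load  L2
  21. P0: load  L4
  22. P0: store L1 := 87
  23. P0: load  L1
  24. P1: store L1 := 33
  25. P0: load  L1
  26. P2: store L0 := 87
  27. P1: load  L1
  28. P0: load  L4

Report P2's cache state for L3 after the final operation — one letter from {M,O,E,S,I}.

state = M

[1] P2: load  L1 | P0:I, P1:I, P2:E(10) | bus: BusRd
[2] P0: store L0 := 68 | P0:M(68), P1:I, P2:I | bus: BusRdX
[3] P1: load  L1 | P0:I, P1:S(10), P2:S(10) | bus: BusRd
[4] P0: load  L3 | P0:E(70), P1:I, P2:I | bus: BusRd
[5] P1: load  L0 | P0:O(68), P1:S(68), P2:I | bus: BusRd
[6] P2: store L2 := 97 | P0:I, P1:I, P2:M(97) | bus: BusRdX
[7] P2: store L3 := 82 | P0:I, P1:I, P2:M(82) | bus: BusRdX
[8] P1: store L1 := 61 | P0:I, P1:M(61), P2:I | bus: BusUpgr
[9] P0: store L1 := 99 | P0:M(99), P1:I, P2:I | bus: BusRdX,Flush
[10] P1: store L4 := 1 | P0:I, P1:M(1), P2:I | bus: BusRdX
[11] P0: store L0 := 43 | P0:M(43), P1:I, P2:I | bus: BusUpgr
[12] P1: load  L1 | P0:O(99), P1:S(99), P2:I | bus: BusRd
[13] P0: load  L1 | P0:O(99), P1:S(99), P2:I | bus: none
[14] P1: load  L0 | P0:O(43), P1:S(43), P2:I | bus: BusRd
[15] P2: load  L3 | P0:I, P1:I, P2:M(82) | bus: none
[16] P1: store L1 := 74 | P0:I, P1:M(74), P2:I | bus: BusUpgr,Flush
[17] P2: load  L3 | P0:I, P1:I, P2:M(82) | bus: none
[18] P1: store L1 := 69 | P0:I, P1:M(69), P2:I | bus: none
[19] P0: load  L4 | P0:S(1), P1:O(1), P2:I | bus: BusRd
[20] P2: load  L2 | P0:I, P1:I, P2:M(97) | bus: none
[21] P0: load  L4 | P0:S(1), P1:O(1), P2:I | bus: none
[22] P0: store L1 := 87 | P0:M(87), P1:I, P2:I | bus: BusRdX,Flush
[23] P0: load  L1 | P0:M(87), P1:I, P2:I | bus: none
[24] P1: store L1 := 33 | P0:I, P1:M(33), P2:I | bus: BusRdX,Flush
[25] P0: load  L1 | P0:S(33), P1:O(33), P2:I | bus: BusRd
[26] P2: store L0 := 87 | P0:I, P1:I, P2:M(87) | bus: BusRdX,Flush
[27] P1: load  L1 | P0:S(33), P1:O(33), P2:I | bus: none
[28] P0: load  L4 | P0:S(1), P1:O(1), P2:I | bus: none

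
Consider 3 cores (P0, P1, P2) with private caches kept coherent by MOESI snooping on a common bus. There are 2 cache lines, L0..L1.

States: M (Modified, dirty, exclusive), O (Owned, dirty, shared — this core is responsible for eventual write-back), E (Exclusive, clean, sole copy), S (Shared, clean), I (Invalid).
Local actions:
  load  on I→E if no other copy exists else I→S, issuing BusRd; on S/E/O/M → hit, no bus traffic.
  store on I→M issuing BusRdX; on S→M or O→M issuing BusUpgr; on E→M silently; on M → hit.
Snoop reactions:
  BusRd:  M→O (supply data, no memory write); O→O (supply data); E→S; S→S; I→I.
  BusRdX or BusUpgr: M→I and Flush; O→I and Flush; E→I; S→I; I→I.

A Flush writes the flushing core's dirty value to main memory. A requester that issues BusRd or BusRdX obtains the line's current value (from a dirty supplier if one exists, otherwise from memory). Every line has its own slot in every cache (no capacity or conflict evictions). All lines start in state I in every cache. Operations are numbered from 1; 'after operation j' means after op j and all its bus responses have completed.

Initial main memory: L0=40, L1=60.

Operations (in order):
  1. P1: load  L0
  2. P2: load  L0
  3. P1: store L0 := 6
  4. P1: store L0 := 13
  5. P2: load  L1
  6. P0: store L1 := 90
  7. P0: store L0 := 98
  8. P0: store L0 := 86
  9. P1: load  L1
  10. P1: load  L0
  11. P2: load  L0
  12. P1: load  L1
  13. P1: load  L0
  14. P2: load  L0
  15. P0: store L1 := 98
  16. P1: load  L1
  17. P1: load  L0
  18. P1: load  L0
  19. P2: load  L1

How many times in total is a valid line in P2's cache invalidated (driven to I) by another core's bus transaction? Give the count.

invalidations = 2

[1] P1: load  L0 | P0:I, P1:E(40), P2:I | bus: BusRd
[2] P2: load  L0 | P0:I, P1:S(40), P2:S(40) | bus: BusRd
[3] P1: store L0 := 6 | P0:I, P1:M(6), P2:I | bus: BusUpgr
[4] P1: store L0 := 13 | P0:I, P1:M(13), P2:I | bus: none
[5] P2: load  L1 | P0:I, P1:I, P2:E(60) | bus: BusRd
[6] P0: store L1 := 90 | P0:M(90), P1:I, P2:I | bus: BusRdX
[7] P0: store L0 := 98 | P0:M(98), P1:I, P2:I | bus: BusRdX,Flush
[8] P0: store L0 := 86 | P0:M(86), P1:I, P2:I | bus: none
[9] P1: load  L1 | P0:O(90), P1:S(90), P2:I | bus: BusRd
[10] P1: load  L0 | P0:O(86), P1:S(86), P2:I | bus: BusRd
[11] P2: load  L0 | P0:O(86), P1:S(86), P2:S(86) | bus: BusRd
[12] P1: load  L1 | P0:O(90), P1:S(90), P2:I | bus: none
[13] P1: load  L0 | P0:O(86), P1:S(86), P2:S(86) | bus: none
[14] P2: load  L0 | P0:O(86), P1:S(86), P2:S(86) | bus: none
[15] P0: store L1 := 98 | P0:M(98), P1:I, P2:I | bus: BusUpgr
[16] P1: load  L1 | P0:O(98), P1:S(98), P2:I | bus: BusRd
[17] P1: load  L0 | P0:O(86), P1:S(86), P2:S(86) | bus: none
[18] P1: load  L0 | P0:O(86), P1:S(86), P2:S(86) | bus: none
[19] P2: load  L1 | P0:O(98), P1:S(98), P2:S(98) | bus: BusRd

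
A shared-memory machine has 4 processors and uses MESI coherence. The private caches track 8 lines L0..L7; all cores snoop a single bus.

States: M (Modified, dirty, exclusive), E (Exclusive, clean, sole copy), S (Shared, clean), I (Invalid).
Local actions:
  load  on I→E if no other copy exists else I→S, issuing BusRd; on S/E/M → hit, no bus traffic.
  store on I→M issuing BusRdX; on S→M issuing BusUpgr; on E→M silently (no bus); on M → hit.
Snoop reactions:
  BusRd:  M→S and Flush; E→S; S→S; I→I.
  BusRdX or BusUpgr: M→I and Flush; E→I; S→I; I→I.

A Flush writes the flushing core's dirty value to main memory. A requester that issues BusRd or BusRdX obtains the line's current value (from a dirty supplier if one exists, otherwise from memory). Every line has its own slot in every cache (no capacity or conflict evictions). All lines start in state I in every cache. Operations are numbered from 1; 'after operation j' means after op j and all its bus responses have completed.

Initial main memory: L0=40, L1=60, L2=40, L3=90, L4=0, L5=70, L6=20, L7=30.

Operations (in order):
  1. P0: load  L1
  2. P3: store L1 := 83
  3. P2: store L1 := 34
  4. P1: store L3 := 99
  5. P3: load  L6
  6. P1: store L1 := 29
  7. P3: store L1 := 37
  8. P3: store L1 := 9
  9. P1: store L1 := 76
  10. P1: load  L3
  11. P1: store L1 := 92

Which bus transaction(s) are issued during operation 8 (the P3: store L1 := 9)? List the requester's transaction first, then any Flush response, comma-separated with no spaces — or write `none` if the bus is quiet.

bus = none

step 1: P0: load  L1  ⟶  EIII  (L1)  txn=BusRd  M[L1]=60
step 2: P3: store L1 := 83  ⟶  IIIM  (L1)  txn=BusRdX  M[L1]=60
step 3: P2: store L1 := 34  ⟶  IIMI  (L1)  txn=BusRdX+Flush  M[L1]=83
step 4: P1: store L3 := 99  ⟶  IMII  (L3)  txn=BusRdX  M[L3]=90
step 5: P3: load  L6  ⟶  IIIE  (L6)  txn=BusRd  M[L6]=20
step 6: P1: store L1 := 29  ⟶  IMII  (L1)  txn=BusRdX+Flush  M[L1]=34
step 7: P3: store L1 := 37  ⟶  IIIM  (L1)  txn=BusRdX+Flush  M[L1]=29
step 8: P3: store L1 := 9  ⟶  IIIM  (L1)  txn=∅  M[L1]=29
step 9: P1: store L1 := 76  ⟶  IMII  (L1)  txn=BusRdX+Flush  M[L1]=9
step 10: P1: load  L3  ⟶  IMII  (L3)  txn=∅  M[L3]=90
step 11: P1: store L1 := 92  ⟶  IMII  (L1)  txn=∅  M[L1]=9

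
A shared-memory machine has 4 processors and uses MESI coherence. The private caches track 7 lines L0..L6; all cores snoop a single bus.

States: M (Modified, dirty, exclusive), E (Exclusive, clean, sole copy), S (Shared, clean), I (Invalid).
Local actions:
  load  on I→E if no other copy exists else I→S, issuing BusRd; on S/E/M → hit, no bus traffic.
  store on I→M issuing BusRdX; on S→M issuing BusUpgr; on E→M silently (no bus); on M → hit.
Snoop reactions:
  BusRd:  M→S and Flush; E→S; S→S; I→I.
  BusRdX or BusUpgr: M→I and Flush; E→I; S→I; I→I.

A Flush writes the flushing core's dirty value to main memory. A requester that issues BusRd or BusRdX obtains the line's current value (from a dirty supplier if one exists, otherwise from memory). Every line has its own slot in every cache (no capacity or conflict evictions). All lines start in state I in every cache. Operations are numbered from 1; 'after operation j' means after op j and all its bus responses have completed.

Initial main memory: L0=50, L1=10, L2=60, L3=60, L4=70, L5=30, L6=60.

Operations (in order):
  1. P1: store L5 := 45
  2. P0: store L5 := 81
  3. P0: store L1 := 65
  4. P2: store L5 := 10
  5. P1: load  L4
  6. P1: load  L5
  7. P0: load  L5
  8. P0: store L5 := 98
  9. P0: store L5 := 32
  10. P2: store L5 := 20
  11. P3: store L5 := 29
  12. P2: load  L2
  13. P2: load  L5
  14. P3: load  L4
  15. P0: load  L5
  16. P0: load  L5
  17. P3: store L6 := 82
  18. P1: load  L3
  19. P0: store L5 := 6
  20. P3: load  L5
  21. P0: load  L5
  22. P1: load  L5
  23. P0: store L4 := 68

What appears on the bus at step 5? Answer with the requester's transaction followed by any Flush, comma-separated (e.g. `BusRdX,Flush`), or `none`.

bus = BusRd

step 1: P1: store L5 := 45  ⟶  IMII  (L5)  txn=BusRdX  M[L5]=30
step 2: P0: store L5 := 81  ⟶  MIII  (L5)  txn=BusRdX+Flush  M[L5]=45
step 3: P0: store L1 := 65  ⟶  MIII  (L1)  txn=BusRdX  M[L1]=10
step 4: P2: store L5 := 10  ⟶  IIMI  (L5)  txn=BusRdX+Flush  M[L5]=81
step 5: P1: load  L4  ⟶  IEII  (L4)  txn=BusRd  M[L4]=70
step 6: P1: load  L5  ⟶  ISSI  (L5)  txn=BusRd+Flush  M[L5]=10
step 7: P0: load  L5  ⟶  SSSI  (L5)  txn=BusRd  M[L5]=10
step 8: P0: store L5 := 98  ⟶  MIII  (L5)  txn=BusUpgr  M[L5]=10
step 9: P0: store L5 := 32  ⟶  MIII  (L5)  txn=∅  M[L5]=10
step 10: P2: store L5 := 20  ⟶  IIMI  (L5)  txn=BusRdX+Flush  M[L5]=32
step 11: P3: store L5 := 29  ⟶  IIIM  (L5)  txn=BusRdX+Flush  M[L5]=20
step 12: P2: load  L2  ⟶  IIEI  (L2)  txn=BusRd  M[L2]=60
step 13: P2: load  L5  ⟶  IISS  (L5)  txn=BusRd+Flush  M[L5]=29
step 14: P3: load  L4  ⟶  ISIS  (L4)  txn=BusRd  M[L4]=70
step 15: P0: load  L5  ⟶  SISS  (L5)  txn=BusRd  M[L5]=29
step 16: P0: load  L5  ⟶  SISS  (L5)  txn=∅  M[L5]=29
step 17: P3: store L6 := 82  ⟶  IIIM  (L6)  txn=BusRdX  M[L6]=60
step 18: P1: load  L3  ⟶  IEII  (L3)  txn=BusRd  M[L3]=60
step 19: P0: store L5 := 6  ⟶  MIII  (L5)  txn=BusUpgr  M[L5]=29
step 20: P3: load  L5  ⟶  SIIS  (L5)  txn=BusRd+Flush  M[L5]=6
step 21: P0: load  L5  ⟶  SIIS  (L5)  txn=∅  M[L5]=6
step 22: P1: load  L5  ⟶  SSIS  (L5)  txn=BusRd  M[L5]=6
step 23: P0: store L4 := 68  ⟶  MIII  (L4)  txn=BusRdX  M[L4]=70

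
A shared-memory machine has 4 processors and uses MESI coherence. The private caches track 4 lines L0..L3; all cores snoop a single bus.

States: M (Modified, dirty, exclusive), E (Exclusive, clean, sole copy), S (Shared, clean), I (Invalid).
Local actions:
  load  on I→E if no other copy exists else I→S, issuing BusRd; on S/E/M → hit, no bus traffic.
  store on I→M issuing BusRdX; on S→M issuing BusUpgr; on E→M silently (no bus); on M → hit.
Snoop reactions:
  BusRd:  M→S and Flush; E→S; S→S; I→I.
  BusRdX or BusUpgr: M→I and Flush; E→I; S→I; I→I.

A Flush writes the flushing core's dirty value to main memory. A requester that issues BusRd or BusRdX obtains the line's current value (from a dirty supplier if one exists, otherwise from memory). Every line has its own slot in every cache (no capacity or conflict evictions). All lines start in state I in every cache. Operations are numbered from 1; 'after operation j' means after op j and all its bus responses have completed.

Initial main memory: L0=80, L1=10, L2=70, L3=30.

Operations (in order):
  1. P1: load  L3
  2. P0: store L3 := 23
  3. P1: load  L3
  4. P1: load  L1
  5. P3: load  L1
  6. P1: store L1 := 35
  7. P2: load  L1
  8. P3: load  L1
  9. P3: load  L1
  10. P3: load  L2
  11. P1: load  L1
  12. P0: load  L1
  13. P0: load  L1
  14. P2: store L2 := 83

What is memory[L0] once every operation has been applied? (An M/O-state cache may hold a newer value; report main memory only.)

  op1 P1: load  L3 → I/E/I/I on L3; bus BusRd; mem=30
  op2 P0: store L3 := 23 → M/I/I/I on L3; bus BusRdX; mem=30
  op3 P1: load  L3 → S/S/I/I on L3; bus BusRd Flush; mem=23
  op4 P1: load  L1 → I/E/I/I on L1; bus BusRd; mem=10
  op5 P3: load  L1 → I/S/I/S on L1; bus BusRd; mem=10
  op6 P1: store L1 := 35 → I/M/I/I on L1; bus BusUpgr; mem=10
  op7 P2: load  L1 → I/S/S/I on L1; bus BusRd Flush; mem=35
  op8 P3: load  L1 → I/S/S/S on L1; bus BusRd; mem=35
  op9 P3: load  L1 → I/S/S/S on L1; bus (none); mem=35
  op10 P3: load  L2 → I/I/I/E on L2; bus BusRd; mem=70
  op11 P1: load  L1 → I/S/S/S on L1; bus (none); mem=35
  op12 P0: load  L1 → S/S/S/S on L1; bus BusRd; mem=35
  op13 P0: load  L1 → S/S/S/S on L1; bus (none); mem=35
  op14 P2: store L2 := 83 → I/I/M/I on L2; bus BusRdX; mem=70

memory[L0] = 80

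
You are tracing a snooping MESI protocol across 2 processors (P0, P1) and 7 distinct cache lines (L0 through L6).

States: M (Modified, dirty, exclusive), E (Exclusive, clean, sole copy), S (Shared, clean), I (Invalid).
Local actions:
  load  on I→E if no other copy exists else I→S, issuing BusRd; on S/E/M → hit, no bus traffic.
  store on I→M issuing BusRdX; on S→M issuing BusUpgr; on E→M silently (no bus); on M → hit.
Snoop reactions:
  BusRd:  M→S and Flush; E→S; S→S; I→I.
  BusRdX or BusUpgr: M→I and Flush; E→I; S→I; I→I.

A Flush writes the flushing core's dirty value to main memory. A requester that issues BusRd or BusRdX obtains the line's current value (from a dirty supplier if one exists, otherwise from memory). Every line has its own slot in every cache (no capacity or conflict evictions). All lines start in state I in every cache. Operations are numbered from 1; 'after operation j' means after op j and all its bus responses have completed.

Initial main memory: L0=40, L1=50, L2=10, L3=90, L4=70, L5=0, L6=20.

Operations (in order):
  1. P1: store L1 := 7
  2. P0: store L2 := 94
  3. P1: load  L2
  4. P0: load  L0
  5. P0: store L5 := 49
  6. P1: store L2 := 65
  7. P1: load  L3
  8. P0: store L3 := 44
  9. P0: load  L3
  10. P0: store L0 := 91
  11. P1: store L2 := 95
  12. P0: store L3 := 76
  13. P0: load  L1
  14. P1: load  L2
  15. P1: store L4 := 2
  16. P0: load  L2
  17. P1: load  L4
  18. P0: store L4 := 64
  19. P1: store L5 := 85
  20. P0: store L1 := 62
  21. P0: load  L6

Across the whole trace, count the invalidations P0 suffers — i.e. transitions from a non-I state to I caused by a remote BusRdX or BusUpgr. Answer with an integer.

invalidations = 2

1. P1: store L1 := 7  bus=[BusRdX]  L1: P0=I P1=M  mem[L1]=50
2. P0: store L2 := 94  bus=[BusRdX]  L2: P0=M P1=I  mem[L2]=10
3. P1: load  L2  bus=[BusRd,Flush]  L2: P0=S P1=S  mem[L2]=94
4. P0: load  L0  bus=[BusRd]  L0: P0=E P1=I  mem[L0]=40
5. P0: store L5 := 49  bus=[BusRdX]  L5: P0=M P1=I  mem[L5]=0
6. P1: store L2 := 65  bus=[BusUpgr]  L2: P0=I P1=M  mem[L2]=94
7. P1: load  L3  bus=[BusRd]  L3: P0=I P1=E  mem[L3]=90
8. P0: store L3 := 44  bus=[BusRdX]  L3: P0=M P1=I  mem[L3]=90
9. P0: load  L3  bus=[-]  L3: P0=M P1=I  mem[L3]=90
10. P0: store L0 := 91  bus=[-]  L0: P0=M P1=I  mem[L0]=40
11. P1: store L2 := 95  bus=[-]  L2: P0=I P1=M  mem[L2]=94
12. P0: store L3 := 76  bus=[-]  L3: P0=M P1=I  mem[L3]=90
13. P0: load  L1  bus=[BusRd,Flush]  L1: P0=S P1=S  mem[L1]=7
14. P1: load  L2  bus=[-]  L2: P0=I P1=M  mem[L2]=94
15. P1: store L4 := 2  bus=[BusRdX]  L4: P0=I P1=M  mem[L4]=70
16. P0: load  L2  bus=[BusRd,Flush]  L2: P0=S P1=S  mem[L2]=95
17. P1: load  L4  bus=[-]  L4: P0=I P1=M  mem[L4]=70
18. P0: store L4 := 64  bus=[BusRdX,Flush]  L4: P0=M P1=I  mem[L4]=2
19. P1: store L5 := 85  bus=[BusRdX,Flush]  L5: P0=I P1=M  mem[L5]=49
20. P0: store L1 := 62  bus=[BusUpgr]  L1: P0=M P1=I  mem[L1]=7
21. P0: load  L6  bus=[BusRd]  L6: P0=E P1=I  mem[L6]=20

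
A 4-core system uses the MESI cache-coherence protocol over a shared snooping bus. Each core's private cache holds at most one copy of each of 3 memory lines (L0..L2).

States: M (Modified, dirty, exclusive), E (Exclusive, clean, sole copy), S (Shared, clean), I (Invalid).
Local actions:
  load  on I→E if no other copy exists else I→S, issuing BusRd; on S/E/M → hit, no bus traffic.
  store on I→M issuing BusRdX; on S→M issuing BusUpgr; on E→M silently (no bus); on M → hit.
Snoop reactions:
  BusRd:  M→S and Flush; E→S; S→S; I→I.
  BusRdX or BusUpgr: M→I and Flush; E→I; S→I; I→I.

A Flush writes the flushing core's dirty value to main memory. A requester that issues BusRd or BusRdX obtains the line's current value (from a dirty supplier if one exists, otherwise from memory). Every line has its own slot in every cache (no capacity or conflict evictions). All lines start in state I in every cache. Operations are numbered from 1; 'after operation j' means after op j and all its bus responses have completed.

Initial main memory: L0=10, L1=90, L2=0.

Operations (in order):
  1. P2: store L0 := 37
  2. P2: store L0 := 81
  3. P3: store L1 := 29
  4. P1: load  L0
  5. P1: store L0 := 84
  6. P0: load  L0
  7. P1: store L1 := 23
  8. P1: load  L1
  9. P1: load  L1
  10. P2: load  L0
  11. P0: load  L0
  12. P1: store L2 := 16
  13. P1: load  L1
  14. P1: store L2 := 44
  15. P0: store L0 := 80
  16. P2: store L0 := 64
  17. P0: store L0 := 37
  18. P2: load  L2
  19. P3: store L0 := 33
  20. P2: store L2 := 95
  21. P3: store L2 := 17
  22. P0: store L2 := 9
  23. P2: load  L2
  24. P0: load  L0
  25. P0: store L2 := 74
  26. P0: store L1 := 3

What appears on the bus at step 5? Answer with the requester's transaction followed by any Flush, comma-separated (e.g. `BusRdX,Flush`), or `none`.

bus = BusUpgr

  op1 P2: store L0 := 37 → I/I/M/I on L0; bus BusRdX; mem=10
  op2 P2: store L0 := 81 → I/I/M/I on L0; bus (none); mem=10
  op3 P3: store L1 := 29 → I/I/I/M on L1; bus BusRdX; mem=90
  op4 P1: load  L0 → I/S/S/I on L0; bus BusRd Flush; mem=81
  op5 P1: store L0 := 84 → I/M/I/I on L0; bus BusUpgr; mem=81
  op6 P0: load  L0 → S/S/I/I on L0; bus BusRd Flush; mem=84
  op7 P1: store L1 := 23 → I/M/I/I on L1; bus BusRdX Flush; mem=29
  op8 P1: load  L1 → I/M/I/I on L1; bus (none); mem=29
  op9 P1: load  L1 → I/M/I/I on L1; bus (none); mem=29
  op10 P2: load  L0 → S/S/S/I on L0; bus BusRd; mem=84
  op11 P0: load  L0 → S/S/S/I on L0; bus (none); mem=84
  op12 P1: store L2 := 16 → I/M/I/I on L2; bus BusRdX; mem=0
  op13 P1: load  L1 → I/M/I/I on L1; bus (none); mem=29
  op14 P1: store L2 := 44 → I/M/I/I on L2; bus (none); mem=0
  op15 P0: store L0 := 80 → M/I/I/I on L0; bus BusUpgr; mem=84
  op16 P2: store L0 := 64 → I/I/M/I on L0; bus BusRdX Flush; mem=80
  op17 P0: store L0 := 37 → M/I/I/I on L0; bus BusRdX Flush; mem=64
  op18 P2: load  L2 → I/S/S/I on L2; bus BusRd Flush; mem=44
  op19 P3: store L0 := 33 → I/I/I/M on L0; bus BusRdX Flush; mem=37
  op20 P2: store L2 := 95 → I/I/M/I on L2; bus BusUpgr; mem=44
  op21 P3: store L2 := 17 → I/I/I/M on L2; bus BusRdX Flush; mem=95
  op22 P0: store L2 := 9 → M/I/I/I on L2; bus BusRdX Flush; mem=17
  op23 P2: load  L2 → S/I/S/I on L2; bus BusRd Flush; mem=9
  op24 P0: load  L0 → S/I/I/S on L0; bus BusRd Flush; mem=33
  op25 P0: store L2 := 74 → M/I/I/I on L2; bus BusUpgr; mem=9
  op26 P0: store L1 := 3 → M/I/I/I on L1; bus BusRdX Flush; mem=23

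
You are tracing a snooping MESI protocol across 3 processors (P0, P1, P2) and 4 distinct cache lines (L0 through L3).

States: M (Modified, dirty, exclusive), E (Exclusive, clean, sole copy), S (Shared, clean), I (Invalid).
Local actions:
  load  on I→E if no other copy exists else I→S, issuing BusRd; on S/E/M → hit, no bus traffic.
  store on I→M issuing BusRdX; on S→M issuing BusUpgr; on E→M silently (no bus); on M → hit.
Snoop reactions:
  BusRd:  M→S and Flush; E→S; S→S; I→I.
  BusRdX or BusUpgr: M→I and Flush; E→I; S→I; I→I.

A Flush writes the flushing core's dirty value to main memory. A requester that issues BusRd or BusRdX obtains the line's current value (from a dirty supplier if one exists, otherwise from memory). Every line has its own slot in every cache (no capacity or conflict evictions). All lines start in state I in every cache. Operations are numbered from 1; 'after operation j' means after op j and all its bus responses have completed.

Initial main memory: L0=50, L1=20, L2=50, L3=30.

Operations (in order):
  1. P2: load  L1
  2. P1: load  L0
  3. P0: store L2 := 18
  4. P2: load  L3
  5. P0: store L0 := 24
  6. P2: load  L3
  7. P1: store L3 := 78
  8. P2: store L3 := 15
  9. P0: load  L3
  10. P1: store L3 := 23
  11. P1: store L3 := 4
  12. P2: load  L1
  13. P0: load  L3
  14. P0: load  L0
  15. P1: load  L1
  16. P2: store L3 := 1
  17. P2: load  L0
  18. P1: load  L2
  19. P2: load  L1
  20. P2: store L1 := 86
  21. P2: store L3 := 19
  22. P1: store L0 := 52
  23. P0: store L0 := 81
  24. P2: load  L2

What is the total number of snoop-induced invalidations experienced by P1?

invalidations = 5

step 1: P2: load  L1  ⟶  IIE  (L1)  txn=BusRd  M[L1]=20
step 2: P1: load  L0  ⟶  IEI  (L0)  txn=BusRd  M[L0]=50
step 3: P0: store L2 := 18  ⟶  MII  (L2)  txn=BusRdX  M[L2]=50
step 4: P2: load  L3  ⟶  IIE  (L3)  txn=BusRd  M[L3]=30
step 5: P0: store L0 := 24  ⟶  MII  (L0)  txn=BusRdX  M[L0]=50
step 6: P2: load  L3  ⟶  IIE  (L3)  txn=∅  M[L3]=30
step 7: P1: store L3 := 78  ⟶  IMI  (L3)  txn=BusRdX  M[L3]=30
step 8: P2: store L3 := 15  ⟶  IIM  (L3)  txn=BusRdX+Flush  M[L3]=78
step 9: P0: load  L3  ⟶  SIS  (L3)  txn=BusRd+Flush  M[L3]=15
step 10: P1: store L3 := 23  ⟶  IMI  (L3)  txn=BusRdX  M[L3]=15
step 11: P1: store L3 := 4  ⟶  IMI  (L3)  txn=∅  M[L3]=15
step 12: P2: load  L1  ⟶  IIE  (L1)  txn=∅  M[L1]=20
step 13: P0: load  L3  ⟶  SSI  (L3)  txn=BusRd+Flush  M[L3]=4
step 14: P0: load  L0  ⟶  MII  (L0)  txn=∅  M[L0]=50
step 15: P1: load  L1  ⟶  ISS  (L1)  txn=BusRd  M[L1]=20
step 16: P2: store L3 := 1  ⟶  IIM  (L3)  txn=BusRdX  M[L3]=4
step 17: P2: load  L0  ⟶  SIS  (L0)  txn=BusRd+Flush  M[L0]=24
step 18: P1: load  L2  ⟶  SSI  (L2)  txn=BusRd+Flush  M[L2]=18
step 19: P2: load  L1  ⟶  ISS  (L1)  txn=∅  M[L1]=20
step 20: P2: store L1 := 86  ⟶  IIM  (L1)  txn=BusUpgr  M[L1]=20
step 21: P2: store L3 := 19  ⟶  IIM  (L3)  txn=∅  M[L3]=4
step 22: P1: store L0 := 52  ⟶  IMI  (L0)  txn=BusRdX  M[L0]=24
step 23: P0: store L0 := 81  ⟶  MII  (L0)  txn=BusRdX+Flush  M[L0]=52
step 24: P2: load  L2  ⟶  SSS  (L2)  txn=BusRd  M[L2]=18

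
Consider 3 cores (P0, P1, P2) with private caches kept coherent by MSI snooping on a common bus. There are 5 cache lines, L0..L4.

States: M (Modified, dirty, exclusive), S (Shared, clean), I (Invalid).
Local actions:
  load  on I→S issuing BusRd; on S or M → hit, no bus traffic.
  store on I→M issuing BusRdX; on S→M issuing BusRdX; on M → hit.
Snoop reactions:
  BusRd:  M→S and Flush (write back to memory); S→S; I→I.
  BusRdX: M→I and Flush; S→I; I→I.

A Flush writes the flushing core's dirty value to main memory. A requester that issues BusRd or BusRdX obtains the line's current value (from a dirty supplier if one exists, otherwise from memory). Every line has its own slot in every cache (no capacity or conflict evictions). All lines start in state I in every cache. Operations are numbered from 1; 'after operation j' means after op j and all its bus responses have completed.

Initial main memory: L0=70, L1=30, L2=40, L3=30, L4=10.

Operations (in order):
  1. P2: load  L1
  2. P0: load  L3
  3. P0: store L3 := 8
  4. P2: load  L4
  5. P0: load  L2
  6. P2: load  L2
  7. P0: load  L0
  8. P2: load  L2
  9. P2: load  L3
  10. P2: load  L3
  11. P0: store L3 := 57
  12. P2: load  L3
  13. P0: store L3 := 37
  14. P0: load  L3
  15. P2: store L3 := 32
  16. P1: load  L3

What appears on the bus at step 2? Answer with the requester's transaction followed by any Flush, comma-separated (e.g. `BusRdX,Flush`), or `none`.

bus = BusRd

step 1: P2: load  L1  ⟶  IIS  (L1)  txn=BusRd  M[L1]=30
step 2: P0: load  L3  ⟶  SII  (L3)  txn=BusRd  M[L3]=30
step 3: P0: store L3 := 8  ⟶  MII  (L3)  txn=BusRdX  M[L3]=30
step 4: P2: load  L4  ⟶  IIS  (L4)  txn=BusRd  M[L4]=10
step 5: P0: load  L2  ⟶  SII  (L2)  txn=BusRd  M[L2]=40
step 6: P2: load  L2  ⟶  SIS  (L2)  txn=BusRd  M[L2]=40
step 7: P0: load  L0  ⟶  SII  (L0)  txn=BusRd  M[L0]=70
step 8: P2: load  L2  ⟶  SIS  (L2)  txn=∅  M[L2]=40
step 9: P2: load  L3  ⟶  SIS  (L3)  txn=BusRd+Flush  M[L3]=8
step 10: P2: load  L3  ⟶  SIS  (L3)  txn=∅  M[L3]=8
step 11: P0: store L3 := 57  ⟶  MII  (L3)  txn=BusRdX  M[L3]=8
step 12: P2: load  L3  ⟶  SIS  (L3)  txn=BusRd+Flush  M[L3]=57
step 13: P0: store L3 := 37  ⟶  MII  (L3)  txn=BusRdX  M[L3]=57
step 14: P0: load  L3  ⟶  MII  (L3)  txn=∅  M[L3]=57
step 15: P2: store L3 := 32  ⟶  IIM  (L3)  txn=BusRdX+Flush  M[L3]=37
step 16: P1: load  L3  ⟶  ISS  (L3)  txn=BusRd+Flush  M[L3]=32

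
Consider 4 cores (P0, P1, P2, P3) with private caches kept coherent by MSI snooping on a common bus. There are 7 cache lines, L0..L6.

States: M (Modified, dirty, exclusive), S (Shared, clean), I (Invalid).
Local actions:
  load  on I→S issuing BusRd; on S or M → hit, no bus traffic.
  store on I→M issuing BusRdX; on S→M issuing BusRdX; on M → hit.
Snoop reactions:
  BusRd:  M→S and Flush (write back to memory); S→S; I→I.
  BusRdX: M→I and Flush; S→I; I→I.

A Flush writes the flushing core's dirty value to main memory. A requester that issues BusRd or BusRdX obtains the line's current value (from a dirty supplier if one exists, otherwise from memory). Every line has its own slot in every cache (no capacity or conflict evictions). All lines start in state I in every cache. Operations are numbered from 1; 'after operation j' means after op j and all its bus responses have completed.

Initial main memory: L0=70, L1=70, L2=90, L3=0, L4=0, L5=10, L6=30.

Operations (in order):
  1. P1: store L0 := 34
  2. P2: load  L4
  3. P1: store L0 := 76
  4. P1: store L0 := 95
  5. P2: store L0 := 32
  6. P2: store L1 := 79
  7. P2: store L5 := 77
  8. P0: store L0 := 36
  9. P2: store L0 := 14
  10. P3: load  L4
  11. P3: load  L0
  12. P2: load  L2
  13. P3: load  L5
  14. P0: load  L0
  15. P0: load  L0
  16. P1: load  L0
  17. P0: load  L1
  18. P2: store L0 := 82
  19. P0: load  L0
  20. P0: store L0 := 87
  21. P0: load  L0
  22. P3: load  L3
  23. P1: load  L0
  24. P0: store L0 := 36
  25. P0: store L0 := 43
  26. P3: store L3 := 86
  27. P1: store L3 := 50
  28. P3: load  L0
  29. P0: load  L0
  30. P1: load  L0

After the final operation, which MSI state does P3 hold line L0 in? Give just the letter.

step 1: P1: store L0 := 34  ⟶  IMII  (L0)  txn=BusRdX  M[L0]=70
step 2: P2: load  L4  ⟶  IISI  (L4)  txn=BusRd  M[L4]=0
step 3: P1: store L0 := 76  ⟶  IMII  (L0)  txn=∅  M[L0]=70
step 4: P1: store L0 := 95  ⟶  IMII  (L0)  txn=∅  M[L0]=70
step 5: P2: store L0 := 32  ⟶  IIMI  (L0)  txn=BusRdX+Flush  M[L0]=95
step 6: P2: store L1 := 79  ⟶  IIMI  (L1)  txn=BusRdX  M[L1]=70
step 7: P2: store L5 := 77  ⟶  IIMI  (L5)  txn=BusRdX  M[L5]=10
step 8: P0: store L0 := 36  ⟶  MIII  (L0)  txn=BusRdX+Flush  M[L0]=32
step 9: P2: store L0 := 14  ⟶  IIMI  (L0)  txn=BusRdX+Flush  M[L0]=36
step 10: P3: load  L4  ⟶  IISS  (L4)  txn=BusRd  M[L4]=0
step 11: P3: load  L0  ⟶  IISS  (L0)  txn=BusRd+Flush  M[L0]=14
step 12: P2: load  L2  ⟶  IISI  (L2)  txn=BusRd  M[L2]=90
step 13: P3: load  L5  ⟶  IISS  (L5)  txn=BusRd+Flush  M[L5]=77
step 14: P0: load  L0  ⟶  SISS  (L0)  txn=BusRd  M[L0]=14
step 15: P0: load  L0  ⟶  SISS  (L0)  txn=∅  M[L0]=14
step 16: P1: load  L0  ⟶  SSSS  (L0)  txn=BusRd  M[L0]=14
step 17: P0: load  L1  ⟶  SISI  (L1)  txn=BusRd+Flush  M[L1]=79
step 18: P2: store L0 := 82  ⟶  IIMI  (L0)  txn=BusRdX  M[L0]=14
step 19: P0: load  L0  ⟶  SISI  (L0)  txn=BusRd+Flush  M[L0]=82
step 20: P0: store L0 := 87  ⟶  MIII  (L0)  txn=BusRdX  M[L0]=82
step 21: P0: load  L0  ⟶  MIII  (L0)  txn=∅  M[L0]=82
step 22: P3: load  L3  ⟶  IIIS  (L3)  txn=BusRd  M[L3]=0
step 23: P1: load  L0  ⟶  SSII  (L0)  txn=BusRd+Flush  M[L0]=87
step 24: P0: store L0 := 36  ⟶  MIII  (L0)  txn=BusRdX  M[L0]=87
step 25: P0: store L0 := 43  ⟶  MIII  (L0)  txn=∅  M[L0]=87
step 26: P3: store L3 := 86  ⟶  IIIM  (L3)  txn=BusRdX  M[L3]=0
step 27: P1: store L3 := 50  ⟶  IMII  (L3)  txn=BusRdX+Flush  M[L3]=86
step 28: P3: load  L0  ⟶  SIIS  (L0)  txn=BusRd+Flush  M[L0]=43
step 29: P0: load  L0  ⟶  SIIS  (L0)  txn=∅  M[L0]=43
step 30: P1: load  L0  ⟶  SSIS  (L0)  txn=BusRd  M[L0]=43

state = S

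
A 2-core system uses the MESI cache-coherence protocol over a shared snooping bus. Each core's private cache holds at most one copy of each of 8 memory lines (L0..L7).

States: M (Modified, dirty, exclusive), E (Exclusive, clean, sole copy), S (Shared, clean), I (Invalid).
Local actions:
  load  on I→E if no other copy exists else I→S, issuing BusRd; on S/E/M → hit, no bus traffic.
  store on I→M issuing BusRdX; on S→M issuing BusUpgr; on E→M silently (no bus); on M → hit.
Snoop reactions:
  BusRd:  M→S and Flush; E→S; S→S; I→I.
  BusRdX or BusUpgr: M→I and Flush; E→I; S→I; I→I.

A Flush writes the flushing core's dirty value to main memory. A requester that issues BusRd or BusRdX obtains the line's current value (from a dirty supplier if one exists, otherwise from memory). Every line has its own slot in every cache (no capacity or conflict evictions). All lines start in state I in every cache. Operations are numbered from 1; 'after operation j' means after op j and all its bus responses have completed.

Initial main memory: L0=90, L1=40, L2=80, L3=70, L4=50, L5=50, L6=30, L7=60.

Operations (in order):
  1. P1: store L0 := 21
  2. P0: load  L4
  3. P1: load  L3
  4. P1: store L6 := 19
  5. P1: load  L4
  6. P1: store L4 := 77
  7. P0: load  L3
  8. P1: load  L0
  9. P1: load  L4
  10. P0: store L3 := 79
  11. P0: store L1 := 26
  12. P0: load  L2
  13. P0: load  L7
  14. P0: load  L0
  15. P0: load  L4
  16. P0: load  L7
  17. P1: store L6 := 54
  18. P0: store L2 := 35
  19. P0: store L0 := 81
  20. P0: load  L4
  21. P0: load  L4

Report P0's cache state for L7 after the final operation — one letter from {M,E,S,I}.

state = E

1. P1: store L0 := 21  bus=[BusRdX]  L0: P0=I P1=M  mem[L0]=90
2. P0: load  L4  bus=[BusRd]  L4: P0=E P1=I  mem[L4]=50
3. P1: load  L3  bus=[BusRd]  L3: P0=I P1=E  mem[L3]=70
4. P1: store L6 := 19  bus=[BusRdX]  L6: P0=I P1=M  mem[L6]=30
5. P1: load  L4  bus=[BusRd]  L4: P0=S P1=S  mem[L4]=50
6. P1: store L4 := 77  bus=[BusUpgr]  L4: P0=I P1=M  mem[L4]=50
7. P0: load  L3  bus=[BusRd]  L3: P0=S P1=S  mem[L3]=70
8. P1: load  L0  bus=[-]  L0: P0=I P1=M  mem[L0]=90
9. P1: load  L4  bus=[-]  L4: P0=I P1=M  mem[L4]=50
10. P0: store L3 := 79  bus=[BusUpgr]  L3: P0=M P1=I  mem[L3]=70
11. P0: store L1 := 26  bus=[BusRdX]  L1: P0=M P1=I  mem[L1]=40
12. P0: load  L2  bus=[BusRd]  L2: P0=E P1=I  mem[L2]=80
13. P0: load  L7  bus=[BusRd]  L7: P0=E P1=I  mem[L7]=60
14. P0: load  L0  bus=[BusRd,Flush]  L0: P0=S P1=S  mem[L0]=21
15. P0: load  L4  bus=[BusRd,Flush]  L4: P0=S P1=S  mem[L4]=77
16. P0: load  L7  bus=[-]  L7: P0=E P1=I  mem[L7]=60
17. P1: store L6 := 54  bus=[-]  L6: P0=I P1=M  mem[L6]=30
18. P0: store L2 := 35  bus=[-]  L2: P0=M P1=I  mem[L2]=80
19. P0: store L0 := 81  bus=[BusUpgr]  L0: P0=M P1=I  mem[L0]=21
20. P0: load  L4  bus=[-]  L4: P0=S P1=S  mem[L4]=77
21. P0: load  L4  bus=[-]  L4: P0=S P1=S  mem[L4]=77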